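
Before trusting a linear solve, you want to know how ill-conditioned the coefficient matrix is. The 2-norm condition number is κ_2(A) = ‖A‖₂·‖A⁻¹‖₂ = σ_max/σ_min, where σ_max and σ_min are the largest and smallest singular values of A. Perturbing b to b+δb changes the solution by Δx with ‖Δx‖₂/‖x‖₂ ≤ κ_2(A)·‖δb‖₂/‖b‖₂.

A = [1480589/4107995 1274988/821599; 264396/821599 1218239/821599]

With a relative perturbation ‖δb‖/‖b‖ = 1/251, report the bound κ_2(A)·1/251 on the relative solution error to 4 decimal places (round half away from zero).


0.5506

M = AᵀA = [4684631281/20066139025 4159596672/4013227805; 4159596672/4013227805 3697622665/802645561]. tr(M)=57778226/11937025, det(M)=14641/11937025
solving λ² − 57778226/11937025·λ + 14641/11937025 = 0 gives λ = 121/25, 121/477481
κ = σ_max/σ_min = (11/5)/(11/691) = 138.2000
perturbation bound = 138.2000·1/251 = 0.5506


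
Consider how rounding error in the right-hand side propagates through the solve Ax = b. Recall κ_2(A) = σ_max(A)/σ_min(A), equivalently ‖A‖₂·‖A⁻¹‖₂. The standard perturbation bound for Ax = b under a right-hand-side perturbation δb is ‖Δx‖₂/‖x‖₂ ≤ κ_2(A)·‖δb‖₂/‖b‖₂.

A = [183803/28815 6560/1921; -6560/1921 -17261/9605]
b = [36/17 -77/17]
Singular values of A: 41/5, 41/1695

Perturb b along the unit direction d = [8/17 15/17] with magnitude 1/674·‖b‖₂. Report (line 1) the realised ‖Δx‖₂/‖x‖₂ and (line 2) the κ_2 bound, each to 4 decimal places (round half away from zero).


from the listed singular values, σ₁ = 41/5, σ_n = 41/1695
κ_2(A) = (41/5) / (41/1695) = 339.0000
perturbation bound = 339.0000·1/674 = 0.5030
solve Ax = b  →  x = [58.7948 -109.2037]
‖b‖₂ = 5.0000 and ‖x‖₂ = 124.0253
with δb = [0.0035 0.0065], A·Δx = δb → ‖Δx‖ = 0.3067
realised ‖Δx‖/‖x‖ = 0.0025
tightness: 0.0025 against a bound of 0.5030 (unrounded ratio ≈ 0.0049)

0.0025
0.5030


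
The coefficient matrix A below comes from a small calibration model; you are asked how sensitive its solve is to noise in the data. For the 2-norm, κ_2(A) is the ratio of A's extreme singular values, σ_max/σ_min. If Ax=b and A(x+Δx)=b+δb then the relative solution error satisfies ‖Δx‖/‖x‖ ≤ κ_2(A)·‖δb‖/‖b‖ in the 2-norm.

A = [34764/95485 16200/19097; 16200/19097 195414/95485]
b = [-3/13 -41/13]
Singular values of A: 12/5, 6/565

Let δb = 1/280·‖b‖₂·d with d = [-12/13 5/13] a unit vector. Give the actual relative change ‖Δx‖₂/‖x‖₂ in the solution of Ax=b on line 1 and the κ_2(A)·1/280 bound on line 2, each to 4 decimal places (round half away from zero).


from the listed singular values, σ₁ = 12/5, σ_n = 6/565
κ_2(A) = (12/5) / (6/565) = 226.0000
bound on ‖Δx‖/‖x‖: κ·ε = 226.0000·1/280 = 0.8071
solve Ax = b  →  x = [86.4423 -37.3718]
2-norm of b is 3.1623; of x, 94.1750
δb = ε·‖b‖·d = [-0.0104 0.0043]; solving A·Δx = δb gives ‖Δx‖ = 1.0635
relative error = 0.0113
realised/bound (from unrounded values) ≈ 0.0140

0.0113
0.8071


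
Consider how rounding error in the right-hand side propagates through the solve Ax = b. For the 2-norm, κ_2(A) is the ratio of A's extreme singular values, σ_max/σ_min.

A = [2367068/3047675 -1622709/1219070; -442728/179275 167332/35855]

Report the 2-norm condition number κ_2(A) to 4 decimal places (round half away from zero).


89.6375

form AᵀA = [99598954576/14861316649 -186643132830/14861316649; -186643132830/14861316649 1400047297825/59445266596] with trace 6222986561/205692964 and determinant 5856400/51423241
solving λ² − 6222986561/205692964·λ + 5856400/51423241 = 0 gives λ = 121/4, 193600/51423241
σ_max=√(121/4)=(11/2), σ_min=√(193600/51423241)=(440/7171) → κ = 89.6375


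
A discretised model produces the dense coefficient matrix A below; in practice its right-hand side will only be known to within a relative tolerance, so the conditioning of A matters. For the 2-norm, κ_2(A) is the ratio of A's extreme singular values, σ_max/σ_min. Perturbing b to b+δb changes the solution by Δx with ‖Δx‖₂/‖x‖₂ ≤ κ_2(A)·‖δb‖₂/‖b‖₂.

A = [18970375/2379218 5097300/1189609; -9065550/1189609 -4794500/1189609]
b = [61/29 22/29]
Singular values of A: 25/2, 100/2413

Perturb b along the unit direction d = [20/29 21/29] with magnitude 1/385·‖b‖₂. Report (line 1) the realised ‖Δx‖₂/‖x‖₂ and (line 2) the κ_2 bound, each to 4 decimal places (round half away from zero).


largest singular value 25/2, smallest 100/2413
κ_2(A) = (25/2) / (100/2413) = 301.6250
κ_2(A)·‖δb‖/‖b‖ = 0.7834
solve Ax = b  →  x = [-22.6400 42.6200]
2-norm of b is 2.2361; of x, 48.2601
with δb = [0.0040 0.0042], A·Δx = δb → ‖Δx‖ = 0.1401
relative error = 0.0029
realised/bound (from unrounded values) ≈ 0.0037

0.0029
0.7834


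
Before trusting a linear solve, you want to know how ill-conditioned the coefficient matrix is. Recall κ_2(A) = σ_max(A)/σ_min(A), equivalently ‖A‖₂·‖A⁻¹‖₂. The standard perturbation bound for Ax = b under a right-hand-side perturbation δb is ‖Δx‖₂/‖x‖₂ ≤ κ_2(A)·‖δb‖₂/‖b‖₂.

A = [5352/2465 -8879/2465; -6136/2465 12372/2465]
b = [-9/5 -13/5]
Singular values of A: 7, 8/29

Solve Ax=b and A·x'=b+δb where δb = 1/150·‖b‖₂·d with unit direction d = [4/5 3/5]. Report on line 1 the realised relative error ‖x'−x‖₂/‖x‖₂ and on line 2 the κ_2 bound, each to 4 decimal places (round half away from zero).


0.0070
0.1692

from the listed singular values, σ₁ = 7, σ_n = 8/29
condition number: 7 ÷ (8/29) = 25.3750
worst-case relative error ≤ 25.3750 × 1/150 = 0.1692
solve Ax = b  →  x = [-9.5284 -5.2437]
‖b‖₂ = 3.1623 and ‖x‖₂ = 10.8759
with δb = [0.0169 0.0126], A·Δx = δb → ‖Δx‖ = 0.0764
realised ‖Δx‖/‖x‖ = 0.0070
tightness: 0.0070 against a bound of 0.1692 (unrounded ratio ≈ 0.0415)


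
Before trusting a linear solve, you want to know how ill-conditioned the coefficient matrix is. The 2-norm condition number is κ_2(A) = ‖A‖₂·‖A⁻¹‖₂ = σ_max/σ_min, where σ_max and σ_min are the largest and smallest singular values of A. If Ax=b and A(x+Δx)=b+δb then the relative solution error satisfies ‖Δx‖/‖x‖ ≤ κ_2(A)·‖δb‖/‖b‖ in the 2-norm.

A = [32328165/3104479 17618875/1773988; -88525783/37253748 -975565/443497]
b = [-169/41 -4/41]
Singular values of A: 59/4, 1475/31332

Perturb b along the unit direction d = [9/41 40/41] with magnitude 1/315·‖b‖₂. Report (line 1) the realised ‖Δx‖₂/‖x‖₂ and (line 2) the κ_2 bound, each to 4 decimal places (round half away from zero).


from the listed singular values, σ₁ = 59/4, σ_n = 1475/31332
κ = σ_max/σ_min = (59/4)/(1475/31332) = 313.3200
bound on ‖Δx‖/‖x‖: κ·ε = 313.3200·1/315 = 0.9947
solve Ax = b  →  x = [14.4533 -15.5692]
‖b‖₂ = 4.1231 and ‖x‖₂ = 21.2438
re-solving with b+δb shifts x by Δx of norm 0.2780
dividing the unrounded norms, ‖Δx‖/‖x‖ = 0.0131
so the bound overstates the realised error by a factor of ≈ 75.9975 (computed from the unrounded values)

0.0131
0.9947


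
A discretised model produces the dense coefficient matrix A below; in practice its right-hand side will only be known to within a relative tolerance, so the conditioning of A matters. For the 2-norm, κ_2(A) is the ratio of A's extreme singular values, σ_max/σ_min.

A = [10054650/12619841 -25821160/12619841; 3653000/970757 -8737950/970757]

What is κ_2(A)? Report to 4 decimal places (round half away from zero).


form AᵀA = [1401725822500/94741455601 -3363508224000/94741455601; -3363508224000/94741455601 8072683800100/94741455601] with trace 56061595400/560600329 and determinant 156250000/560600329
eigenvalues of AᵀA: λ = (tr ± √(tr²−4·det))/2 = 100, 1562500/560600329
σ_max=√100=10, σ_min=√(1562500/560600329)=(1250/23677) → κ = 189.4160

189.4160


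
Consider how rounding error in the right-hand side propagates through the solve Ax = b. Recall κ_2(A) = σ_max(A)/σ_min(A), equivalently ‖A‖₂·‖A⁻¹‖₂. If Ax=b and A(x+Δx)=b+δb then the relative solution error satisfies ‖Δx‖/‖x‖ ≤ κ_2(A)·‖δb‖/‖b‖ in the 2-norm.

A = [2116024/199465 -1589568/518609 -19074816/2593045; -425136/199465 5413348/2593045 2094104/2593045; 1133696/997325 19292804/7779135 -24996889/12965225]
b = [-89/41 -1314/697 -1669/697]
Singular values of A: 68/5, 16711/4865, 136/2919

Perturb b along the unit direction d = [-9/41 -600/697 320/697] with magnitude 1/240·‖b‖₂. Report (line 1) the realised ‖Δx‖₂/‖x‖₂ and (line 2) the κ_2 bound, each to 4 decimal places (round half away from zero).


0.0156
1.2163

σ_max = 68/5, σ_min = 136/2919
κ_2(A) = (68/5) / (136/2919) = 291.9000
worst-case relative error ≤ 291.9000 × 1/240 = 1.2163
solve Ax = b  →  x = [12.7603 5.8318 16.2671]
2-norm of b is 3.7417; of x, 21.4815
Δx = A⁻¹·δb where δb = 1/240·3.7417·d; ‖Δx‖ = 0.3346
relative error = 0.0156
tightness: 0.0156 against a bound of 1.2163 (unrounded ratio ≈ 0.0128)


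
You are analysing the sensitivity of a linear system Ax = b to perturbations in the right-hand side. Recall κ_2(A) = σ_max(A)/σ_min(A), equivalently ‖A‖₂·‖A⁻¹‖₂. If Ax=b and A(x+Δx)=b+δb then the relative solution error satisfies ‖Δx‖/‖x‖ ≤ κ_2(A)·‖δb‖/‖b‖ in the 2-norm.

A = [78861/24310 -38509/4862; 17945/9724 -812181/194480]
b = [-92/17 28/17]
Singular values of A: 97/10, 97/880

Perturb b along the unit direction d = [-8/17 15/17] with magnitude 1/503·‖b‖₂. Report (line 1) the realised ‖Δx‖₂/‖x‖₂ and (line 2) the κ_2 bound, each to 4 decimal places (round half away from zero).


σ_max = 97/10, σ_min = 97/880
κ = σ_max/σ_min = (97/10)/(97/880) = 88.0000
perturbation bound = 88.0000·1/503 = 0.1750
solve Ax = b  →  x = [33.3386 14.3378]
2-norm of b is 5.6569; of x, 36.2910
δb = ε·‖b‖·d = [-0.0053 0.0099]; solving A·Δx = δb gives ‖Δx‖ = 0.1020
relative error = 0.0028
tightness: 0.0028 against a bound of 0.1750 (unrounded ratio ≈ 0.0161)

0.0028
0.1750


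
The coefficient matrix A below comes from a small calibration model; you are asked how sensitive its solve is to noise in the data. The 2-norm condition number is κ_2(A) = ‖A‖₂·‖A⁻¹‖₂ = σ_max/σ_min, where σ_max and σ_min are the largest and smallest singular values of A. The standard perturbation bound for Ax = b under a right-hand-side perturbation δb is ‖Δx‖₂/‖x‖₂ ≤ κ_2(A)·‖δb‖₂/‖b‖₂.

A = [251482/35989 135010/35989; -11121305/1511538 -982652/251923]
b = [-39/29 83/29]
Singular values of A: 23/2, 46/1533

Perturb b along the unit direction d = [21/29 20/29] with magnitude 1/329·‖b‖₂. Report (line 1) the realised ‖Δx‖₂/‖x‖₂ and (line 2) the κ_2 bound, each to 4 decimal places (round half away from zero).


0.0096
1.1649

from the listed singular values, σ₁ = 23/2, σ_n = 46/1533
condition number: (23/2) ÷ (46/1533) = 383.2500
bound on ‖Δx‖/‖x‖: κ·ε = 383.2500·1/329 = 1.1649
solve Ax = b  →  x = [-15.9130 29.2826]
‖b‖₂ = 3.1623 and ‖x‖₂ = 33.3271
Δx = A⁻¹·δb where δb = 1/329·3.1623·d; ‖Δx‖ = 0.3203
dividing the unrounded norms, ‖Δx‖/‖x‖ = 0.0096
tightness: 0.0096 against a bound of 1.1649 (unrounded ratio ≈ 0.0083)


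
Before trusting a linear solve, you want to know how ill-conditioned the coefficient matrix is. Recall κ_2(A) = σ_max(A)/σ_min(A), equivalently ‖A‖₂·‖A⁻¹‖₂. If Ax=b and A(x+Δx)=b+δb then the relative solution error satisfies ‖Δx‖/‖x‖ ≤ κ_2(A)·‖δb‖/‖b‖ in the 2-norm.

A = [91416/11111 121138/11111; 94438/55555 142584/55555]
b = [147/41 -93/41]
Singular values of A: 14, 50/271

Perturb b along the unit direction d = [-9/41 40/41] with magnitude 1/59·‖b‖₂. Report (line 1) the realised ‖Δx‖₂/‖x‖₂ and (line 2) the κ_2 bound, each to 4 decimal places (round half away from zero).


σ_max = 14, σ_min = 50/271
κ_2(A) = 14 / (50/271) = 75.8800
κ_2(A)·‖δb‖/‖b‖ = 1.2861
solve Ax = b  →  x = [13.1366 -9.5846]
‖b‖ = 4.2426, ‖x‖ = 16.2614
with δb = [-0.0158 0.0702], A·Δx = δb → ‖Δx‖ = 0.3897
relative error = 0.0240
so the bound overstates the realised error by a factor of ≈ 53.6599 (computed from the unrounded values)

0.0240
1.2861


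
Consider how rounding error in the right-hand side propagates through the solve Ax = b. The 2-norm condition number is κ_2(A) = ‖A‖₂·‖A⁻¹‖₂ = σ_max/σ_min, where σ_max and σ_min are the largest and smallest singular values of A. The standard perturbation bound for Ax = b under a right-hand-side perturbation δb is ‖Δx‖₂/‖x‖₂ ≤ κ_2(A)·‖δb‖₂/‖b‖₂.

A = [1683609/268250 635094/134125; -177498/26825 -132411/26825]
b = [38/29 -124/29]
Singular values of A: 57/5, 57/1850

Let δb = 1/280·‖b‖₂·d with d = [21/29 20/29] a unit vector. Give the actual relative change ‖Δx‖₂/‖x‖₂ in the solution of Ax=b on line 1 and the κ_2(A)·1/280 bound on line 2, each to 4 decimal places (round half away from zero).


0.0080
1.3214

σ_max = 57/5, σ_min = 57/1850
κ = σ_max/σ_min = (57/5)/(57/1850) = 370.0000
bound on ‖Δx‖/‖x‖: κ·ε = 370.0000·1/280 = 1.3214
solve Ax = b  →  x = [39.2281 -51.7193]
‖b‖₂ = 4.4721 and ‖x‖₂ = 64.9132
δb = ε·‖b‖·d = [0.0116 0.0110]; solving A·Δx = δb gives ‖Δx‖ = 0.5184
realised ‖Δx‖/‖x‖ = 0.0080
tightness: 0.0080 against a bound of 1.3214 (unrounded ratio ≈ 0.0060)


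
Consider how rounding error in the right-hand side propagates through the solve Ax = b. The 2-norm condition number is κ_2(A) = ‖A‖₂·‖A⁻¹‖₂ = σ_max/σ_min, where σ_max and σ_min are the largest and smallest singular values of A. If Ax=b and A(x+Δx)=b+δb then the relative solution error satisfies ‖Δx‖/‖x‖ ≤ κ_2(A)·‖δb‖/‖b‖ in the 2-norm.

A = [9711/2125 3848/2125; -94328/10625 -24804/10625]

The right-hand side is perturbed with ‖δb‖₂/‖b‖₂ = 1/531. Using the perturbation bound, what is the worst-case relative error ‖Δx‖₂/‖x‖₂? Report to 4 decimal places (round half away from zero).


form AᵀA = [38945881/390625 11328408/390625; 11328408/390625 3409744/390625] with trace 67769/625 and determinant 456976/15625
λ_max, λ_min = (67769/625 ± √4546939761/390625)/2 = 2704/25, 169/625
so κ_2 = √((2704/25) / (169/625)) = 20.0000
κ_2(A)·‖δb‖/‖b‖ = 0.0377

0.0377


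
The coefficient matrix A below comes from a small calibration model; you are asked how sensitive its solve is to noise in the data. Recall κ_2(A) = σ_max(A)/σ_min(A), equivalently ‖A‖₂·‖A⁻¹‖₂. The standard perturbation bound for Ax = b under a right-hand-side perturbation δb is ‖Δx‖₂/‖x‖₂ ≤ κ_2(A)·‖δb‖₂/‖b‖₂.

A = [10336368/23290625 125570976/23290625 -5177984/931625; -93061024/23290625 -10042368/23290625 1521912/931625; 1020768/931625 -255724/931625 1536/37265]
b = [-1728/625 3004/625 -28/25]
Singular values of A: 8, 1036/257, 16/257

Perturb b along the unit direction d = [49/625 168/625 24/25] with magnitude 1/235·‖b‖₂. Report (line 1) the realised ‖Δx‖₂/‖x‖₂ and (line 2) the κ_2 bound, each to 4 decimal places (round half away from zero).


0.3480
0.5468

largest singular value 8, smallest 16/257
condition number: 8 ÷ (16/257) = 128.5000
worst-case relative error ≤ 128.5000 × 1/235 = 0.5468
solve Ax = b  →  x = [-1.0491 -0.0532 0.3621]
‖b‖₂ = 5.6569 and ‖x‖₂ = 1.1111
δb = ε·‖b‖·d = [0.0019 0.0065 0.0231]; solving A·Δx = δb gives ‖Δx‖ = 0.3867
realised ‖Δx‖/‖x‖ = 0.3480
realised/bound (from unrounded values) ≈ 0.6364


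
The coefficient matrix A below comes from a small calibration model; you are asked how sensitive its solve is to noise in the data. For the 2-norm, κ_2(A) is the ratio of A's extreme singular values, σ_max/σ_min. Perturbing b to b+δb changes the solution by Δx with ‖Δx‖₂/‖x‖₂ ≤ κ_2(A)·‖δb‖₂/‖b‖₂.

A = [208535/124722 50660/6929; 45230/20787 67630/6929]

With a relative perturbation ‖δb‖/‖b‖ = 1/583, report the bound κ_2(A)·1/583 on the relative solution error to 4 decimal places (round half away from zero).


AᵀA = [2856925625/379404324 352656250/10539009; 352656250/10539009 174152500/1171001]; tr = 1445910625/9253764, det = 390625/2313441
eigenvalues of AᵀA: λ = (tr ± √(tr²−4·det))/2 = 625/4, 2500/2313441
so κ_2 = √((625/4) / (2500/2313441)) = 380.2500
bound on ‖Δx‖/‖x‖: κ·ε = 380.2500·1/583 = 0.6522

0.6522


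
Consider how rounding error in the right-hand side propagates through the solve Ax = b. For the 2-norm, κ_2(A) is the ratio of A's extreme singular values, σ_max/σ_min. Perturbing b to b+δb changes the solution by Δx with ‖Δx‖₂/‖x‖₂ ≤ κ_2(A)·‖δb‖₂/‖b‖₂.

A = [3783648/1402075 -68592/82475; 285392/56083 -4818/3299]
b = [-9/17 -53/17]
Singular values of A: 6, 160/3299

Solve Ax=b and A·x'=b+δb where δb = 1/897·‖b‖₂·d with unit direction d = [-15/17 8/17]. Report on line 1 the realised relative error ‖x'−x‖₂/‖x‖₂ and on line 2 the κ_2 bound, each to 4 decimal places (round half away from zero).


from the listed singular values, σ₁ = 6, σ_n = 160/3299
condition number: 6 ÷ (160/3299) = 123.7125
κ_2(A)·‖δb‖/‖b‖ = 0.1379
solve Ax = b  →  x = [-6.2533 -19.6540]
‖b‖ = 3.1623, ‖x‖ = 20.6248
re-solving with b+δb shifts x by Δx of norm 0.0727
dividing the unrounded norms, ‖Δx‖/‖x‖ = 0.0035
so the bound overstates the realised error by a factor of ≈ 39.1328 (computed from the unrounded values)

0.0035
0.1379


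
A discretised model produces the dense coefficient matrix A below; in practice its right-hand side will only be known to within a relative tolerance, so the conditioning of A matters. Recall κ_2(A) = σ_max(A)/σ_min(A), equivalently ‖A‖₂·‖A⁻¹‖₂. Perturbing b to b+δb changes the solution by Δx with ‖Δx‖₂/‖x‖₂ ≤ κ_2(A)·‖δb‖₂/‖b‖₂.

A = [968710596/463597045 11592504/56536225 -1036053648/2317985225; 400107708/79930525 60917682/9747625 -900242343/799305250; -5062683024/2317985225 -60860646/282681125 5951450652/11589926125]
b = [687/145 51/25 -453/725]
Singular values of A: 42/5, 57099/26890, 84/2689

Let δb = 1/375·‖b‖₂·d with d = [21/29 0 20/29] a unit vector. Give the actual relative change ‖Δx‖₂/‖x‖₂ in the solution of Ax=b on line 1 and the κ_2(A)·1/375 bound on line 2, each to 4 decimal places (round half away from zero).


0.0046
0.7171

σ_max = 42/5, σ_min = 84/2689
κ_2(A) = (42/5) / (84/2689) = 268.9000
worst-case relative error ≤ 268.9000 × 1/375 = 0.7171
solve Ax = b  →  x = [22.3194 -0.7157 93.4147]
‖b‖₂ = 5.1962 and ‖x‖₂ = 96.0468
re-solving with b+δb shifts x by Δx of norm 0.4436
dividing the unrounded norms, ‖Δx‖/‖x‖ = 0.0046
so the bound overstates the realised error by a factor of ≈ 155.2674 (computed from the unrounded values)


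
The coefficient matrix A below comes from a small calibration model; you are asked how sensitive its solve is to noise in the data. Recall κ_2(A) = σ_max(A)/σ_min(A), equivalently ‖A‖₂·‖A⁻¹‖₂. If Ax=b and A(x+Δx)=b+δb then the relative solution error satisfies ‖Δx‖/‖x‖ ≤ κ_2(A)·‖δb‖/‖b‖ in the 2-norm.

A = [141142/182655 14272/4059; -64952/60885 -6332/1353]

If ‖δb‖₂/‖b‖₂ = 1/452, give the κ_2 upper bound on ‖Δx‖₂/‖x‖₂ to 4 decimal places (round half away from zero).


M = AᵀA = [2315596996/1334513961 1143172640/148279329; 1143172640/148279329 564538000/16475481]. tr(M)=28580116/793881, det(M)=1600/88209
λ_max, λ_min = (28580116/793881 ± √816777303027856/630247042161)/2 = 36, 400/793881
so κ_2 = √(36 / (400/793881)) = 267.3000
κ_2(A)·‖δb‖/‖b‖ = 0.5914

0.5914


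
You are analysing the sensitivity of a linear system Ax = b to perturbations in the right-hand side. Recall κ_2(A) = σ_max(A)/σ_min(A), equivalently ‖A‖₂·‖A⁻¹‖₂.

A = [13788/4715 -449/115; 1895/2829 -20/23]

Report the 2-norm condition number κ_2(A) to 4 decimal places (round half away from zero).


345.0000

AᵀA = [1071241/119025 -476096/39675; -476096/39675 211601/13225]; tr = 119026/4761, det = 25/4761
solving λ² − 119026/4761·λ + 25/4761 = 0 gives λ = 25, 1/4761
so κ_2 = √(25 / (1/4761)) = 345.0000


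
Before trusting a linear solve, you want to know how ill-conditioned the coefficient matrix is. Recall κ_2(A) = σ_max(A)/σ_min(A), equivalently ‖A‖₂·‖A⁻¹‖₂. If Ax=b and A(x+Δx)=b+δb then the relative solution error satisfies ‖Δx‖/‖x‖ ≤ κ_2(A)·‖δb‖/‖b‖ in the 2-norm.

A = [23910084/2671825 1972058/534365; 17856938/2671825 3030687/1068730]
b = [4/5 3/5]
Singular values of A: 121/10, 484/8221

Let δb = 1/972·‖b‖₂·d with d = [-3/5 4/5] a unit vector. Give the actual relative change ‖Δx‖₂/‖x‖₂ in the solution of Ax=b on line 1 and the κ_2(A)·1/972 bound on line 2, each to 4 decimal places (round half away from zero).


0.2114
0.2114

from the listed singular values, σ₁ = 121/10, σ_n = 484/8221
κ_2(A) = (121/10) / (484/8221) = 205.5250
κ_2(A)·‖δb‖/‖b‖ = 0.2114
solve Ax = b  →  x = [0.0763 0.0318]
‖b‖ = 1.0000, ‖x‖ = 0.0826
with δb = [-0.0006 0.0008], A·Δx = δb → ‖Δx‖ = 0.0175
dividing the unrounded norms, ‖Δx‖/‖x‖ = 0.2114
so the bound is sharp here: realised error equals the bound


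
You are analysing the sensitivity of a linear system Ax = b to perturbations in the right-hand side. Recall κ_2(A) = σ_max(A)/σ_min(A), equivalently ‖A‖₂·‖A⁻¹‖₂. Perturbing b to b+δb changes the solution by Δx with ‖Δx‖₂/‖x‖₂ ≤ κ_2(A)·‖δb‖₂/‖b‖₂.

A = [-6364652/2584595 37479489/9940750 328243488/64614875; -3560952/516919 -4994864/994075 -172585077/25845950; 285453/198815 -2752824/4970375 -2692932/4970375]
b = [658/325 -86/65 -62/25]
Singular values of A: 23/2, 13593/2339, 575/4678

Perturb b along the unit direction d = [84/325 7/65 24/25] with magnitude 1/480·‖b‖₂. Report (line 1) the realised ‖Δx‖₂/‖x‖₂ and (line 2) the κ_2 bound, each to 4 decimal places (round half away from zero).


σ_max = 23/2, σ_min = 575/4678
condition number: (23/2) ÷ (575/4678) = 93.5600
bound on ‖Δx‖/‖x‖: κ·ε = 93.5600·1/480 = 0.1949
solve Ax = b  →  x = [-0.2218 13.2063 -9.5105]
‖b‖₂ = 3.4641 and ‖x‖₂ = 16.2759
re-solving with b+δb shifts x by Δx of norm 0.0587
relative error = 0.0036
tightness: 0.0036 against a bound of 0.1949 (unrounded ratio ≈ 0.0185)

0.0036
0.1949


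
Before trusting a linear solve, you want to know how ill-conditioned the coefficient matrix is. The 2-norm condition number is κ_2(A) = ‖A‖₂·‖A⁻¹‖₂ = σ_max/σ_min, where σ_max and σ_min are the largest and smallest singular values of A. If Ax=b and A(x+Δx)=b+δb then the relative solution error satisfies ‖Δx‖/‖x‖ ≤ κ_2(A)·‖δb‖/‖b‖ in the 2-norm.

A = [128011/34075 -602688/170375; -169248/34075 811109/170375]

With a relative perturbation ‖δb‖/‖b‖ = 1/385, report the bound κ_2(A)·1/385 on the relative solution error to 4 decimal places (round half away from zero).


form AᵀA = [360253613/9288845 -8577170784/232221125; -8577170784/232221125 40845225409/1161105625] with trace 102112874/1380625 and determinant 3418801/34515625
eigenvalues of AᵀA: λ = (tr ± √(tr²−4·det))/2 = 1849/25, 1849/1380625
κ = σ_max/σ_min = (43/5)/(43/1175) = 235.0000
bound on ‖Δx‖/‖x‖: κ·ε = 235.0000·1/385 = 0.6104

0.6104


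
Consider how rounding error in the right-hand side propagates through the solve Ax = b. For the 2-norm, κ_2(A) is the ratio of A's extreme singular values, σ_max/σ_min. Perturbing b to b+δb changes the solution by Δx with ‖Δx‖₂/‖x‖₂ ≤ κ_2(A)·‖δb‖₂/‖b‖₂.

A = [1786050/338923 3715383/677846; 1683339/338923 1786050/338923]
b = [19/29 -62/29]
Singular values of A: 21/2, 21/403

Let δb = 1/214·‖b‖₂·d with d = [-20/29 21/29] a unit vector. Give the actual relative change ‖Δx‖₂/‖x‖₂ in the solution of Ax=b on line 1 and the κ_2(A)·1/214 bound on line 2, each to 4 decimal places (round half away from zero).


σ_max = 21/2, σ_min = 21/403
κ_2(A) = (21/2) / (21/403) = 201.5000
perturbation bound = 201.5000·1/214 = 0.9416
solve Ax = b  →  x = [27.7274 -26.5386]
‖b‖₂ = 2.2361 and ‖x‖₂ = 38.3811
with δb = [-0.0072 0.0076], A·Δx = δb → ‖Δx‖ = 0.2005
realised ‖Δx‖/‖x‖ = 0.0052
tightness: 0.0052 against a bound of 0.9416 (unrounded ratio ≈ 0.0055)

0.0052
0.9416


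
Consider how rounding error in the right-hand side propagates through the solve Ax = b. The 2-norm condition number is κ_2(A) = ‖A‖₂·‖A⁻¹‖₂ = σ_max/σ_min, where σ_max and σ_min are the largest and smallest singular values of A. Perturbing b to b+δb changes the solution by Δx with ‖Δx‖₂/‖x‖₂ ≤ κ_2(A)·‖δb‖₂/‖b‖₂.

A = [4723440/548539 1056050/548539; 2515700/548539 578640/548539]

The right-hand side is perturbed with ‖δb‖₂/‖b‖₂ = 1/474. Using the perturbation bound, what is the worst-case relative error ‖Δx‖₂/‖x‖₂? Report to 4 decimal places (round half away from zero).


M = AᵀA = [99099072400/1041159289 22297140000/1041159289; 22297140000/1041159289 5017528900/1041159289]. tr(M)=61937300/619369, det(M)=40000/619369
λ_max, λ_min = (61937300/619369 ± √3836130032250000/383617958161)/2 = 100, 400/619369
so κ_2 = √(100 / (400/619369)) = 393.5000
bound on ‖Δx‖/‖x‖: κ·ε = 393.5000·1/474 = 0.8302

0.8302


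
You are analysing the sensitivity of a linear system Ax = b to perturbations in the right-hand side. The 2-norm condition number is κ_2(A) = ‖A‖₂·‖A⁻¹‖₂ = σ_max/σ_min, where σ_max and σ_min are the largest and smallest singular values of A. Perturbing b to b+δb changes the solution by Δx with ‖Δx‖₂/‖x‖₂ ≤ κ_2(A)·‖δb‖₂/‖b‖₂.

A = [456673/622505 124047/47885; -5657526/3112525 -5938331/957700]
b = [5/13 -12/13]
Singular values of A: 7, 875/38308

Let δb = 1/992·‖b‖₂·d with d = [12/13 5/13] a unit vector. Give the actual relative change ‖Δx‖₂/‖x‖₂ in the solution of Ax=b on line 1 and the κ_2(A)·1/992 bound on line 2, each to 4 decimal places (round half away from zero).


σ_max = 7, σ_min = 875/38308
κ_2(A) = 7 / (875/38308) = 306.4640
bound on ‖Δx‖/‖x‖: κ·ε = 306.4640·1/992 = 0.3089
solve Ax = b  →  x = [0.0400 0.1371]
‖b‖ = 1.0000, ‖x‖ = 0.1429
with δb = [0.0009 0.0004], A·Δx = δb → ‖Δx‖ = 0.0441
relative error = 0.3089
so the bound is sharp here: realised error equals the bound

0.3089
0.3089


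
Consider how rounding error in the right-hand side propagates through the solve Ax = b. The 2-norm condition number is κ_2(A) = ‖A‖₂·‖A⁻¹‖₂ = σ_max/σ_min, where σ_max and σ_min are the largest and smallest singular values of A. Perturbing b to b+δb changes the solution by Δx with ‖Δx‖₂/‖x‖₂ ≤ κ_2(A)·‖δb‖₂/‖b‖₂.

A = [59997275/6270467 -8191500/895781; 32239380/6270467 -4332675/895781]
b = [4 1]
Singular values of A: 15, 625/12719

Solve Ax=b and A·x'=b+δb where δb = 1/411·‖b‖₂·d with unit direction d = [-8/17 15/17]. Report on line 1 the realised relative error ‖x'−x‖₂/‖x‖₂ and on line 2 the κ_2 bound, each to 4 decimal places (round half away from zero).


0.0100
0.7427

from the listed singular values, σ₁ = 15, σ_n = 625/12719
κ_2(A) = 15 / (625/12719) = 305.2560
κ_2(A)·‖δb‖/‖b‖ = 0.7427
solve Ax = b  →  x = [-13.8417 -14.9204]
‖b‖₂ = 4.1231 and ‖x‖₂ = 20.3521
Δx = A⁻¹·δb where δb = 1/411·4.1231·d; ‖Δx‖ = 0.2042
realised ‖Δx‖/‖x‖ = 0.0100
so the bound overstates the realised error by a factor of ≈ 74.0418 (computed from the unrounded values)


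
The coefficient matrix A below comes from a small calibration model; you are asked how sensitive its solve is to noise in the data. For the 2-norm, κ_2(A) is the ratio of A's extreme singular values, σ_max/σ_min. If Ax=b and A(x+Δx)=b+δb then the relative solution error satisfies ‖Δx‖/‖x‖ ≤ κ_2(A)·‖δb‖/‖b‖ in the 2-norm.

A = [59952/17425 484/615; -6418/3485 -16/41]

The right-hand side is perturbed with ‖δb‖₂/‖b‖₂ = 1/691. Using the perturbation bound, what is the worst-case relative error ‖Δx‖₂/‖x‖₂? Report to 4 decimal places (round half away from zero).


0.2171

M = AᵀA = [16000036/1050625 719968/210125; 719968/210125 291856/378225]. tr(M)=90004/5625, det(M)=64/5625
solving λ² − 90004/5625·λ + 64/5625 = 0 gives λ = 16, 4/5625
κ_2(A) = √(λ_max/λ_min) = √(16 / (4/5625)) = 150.0000
perturbation bound = 150.0000·1/691 = 0.2171


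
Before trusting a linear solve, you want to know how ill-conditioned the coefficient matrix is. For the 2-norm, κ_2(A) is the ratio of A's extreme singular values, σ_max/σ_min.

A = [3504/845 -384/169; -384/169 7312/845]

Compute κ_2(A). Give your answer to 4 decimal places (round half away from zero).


M = AᵀA = [94464/4225 -24576/845; -24576/845 338176/4225]. tr(M)=512/5, det(M)=589824/625
char-poly roots: 2304/25 and 256/25
so κ_2 = √((2304/25) / (256/25)) = 3.0000

3.0000


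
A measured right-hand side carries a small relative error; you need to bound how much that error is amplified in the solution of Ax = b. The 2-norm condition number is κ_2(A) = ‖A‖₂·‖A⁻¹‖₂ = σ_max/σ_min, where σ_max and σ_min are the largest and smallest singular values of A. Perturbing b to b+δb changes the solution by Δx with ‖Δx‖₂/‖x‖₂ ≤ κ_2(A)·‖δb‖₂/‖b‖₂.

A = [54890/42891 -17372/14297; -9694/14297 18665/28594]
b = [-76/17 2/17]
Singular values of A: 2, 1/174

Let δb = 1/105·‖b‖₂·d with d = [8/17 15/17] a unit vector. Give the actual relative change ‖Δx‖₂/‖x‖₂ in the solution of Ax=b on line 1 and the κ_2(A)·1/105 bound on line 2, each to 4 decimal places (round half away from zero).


0.0213
3.3143

from the listed singular values, σ₁ = 2, σ_n = 1/174
condition number: 2 ÷ (1/174) = 348.0000
perturbation bound = 348.0000·1/105 = 3.3143
solve Ax = b  →  x = [-241.4483 -250.6207]
‖b‖₂ = 4.4721 and ‖x‖₂ = 348.0057
with δb = [0.0200 0.0376], A·Δx = δb → ‖Δx‖ = 7.4110
realised ‖Δx‖/‖x‖ = 0.0213
tightness: 0.0213 against a bound of 3.3143 (unrounded ratio ≈ 0.0064)


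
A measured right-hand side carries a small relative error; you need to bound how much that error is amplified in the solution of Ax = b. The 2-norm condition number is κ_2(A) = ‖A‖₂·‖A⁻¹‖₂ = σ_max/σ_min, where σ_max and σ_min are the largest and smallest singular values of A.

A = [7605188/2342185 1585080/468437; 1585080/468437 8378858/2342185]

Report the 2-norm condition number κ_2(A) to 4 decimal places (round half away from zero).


AᵀA = [143461176784/6522985225 6025206096/260919409; 6025206096/260919409 158165548804/6522985225]; tr = 358652468/7756225, det = 5345344/193905625
eigenvalues of AᵀA: λ = (tr ± √(tr²−4·det))/2 = 1156/25, 4624/7756225
so κ_2 = √((1156/25) / (4624/7756225)) = 278.5000

278.5000


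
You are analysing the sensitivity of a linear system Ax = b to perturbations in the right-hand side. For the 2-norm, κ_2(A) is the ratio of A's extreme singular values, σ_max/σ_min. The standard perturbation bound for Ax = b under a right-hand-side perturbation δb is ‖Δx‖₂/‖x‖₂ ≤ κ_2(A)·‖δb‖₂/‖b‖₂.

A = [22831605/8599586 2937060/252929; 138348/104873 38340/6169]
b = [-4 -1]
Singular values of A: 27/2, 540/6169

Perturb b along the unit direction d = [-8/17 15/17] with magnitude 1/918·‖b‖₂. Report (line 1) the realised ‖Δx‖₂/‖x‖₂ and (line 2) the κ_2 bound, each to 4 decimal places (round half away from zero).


0.0045
0.1680

from the listed singular values, σ₁ = 27/2, σ_n = 540/6169
κ_2(A) = (27/2) / (540/6169) = 154.2250
bound on ‖Δx‖/‖x‖: κ·ε = 154.2250·1/918 = 0.1680
solve Ax = b  →  x = [-11.2105 2.2187]
2-norm of b is 4.1231; of x, 11.4279
re-solving with b+δb shifts x by Δx of norm 0.0513
dividing the unrounded norms, ‖Δx‖/‖x‖ = 0.0045
so the bound overstates the realised error by a factor of ≈ 37.4176 (computed from the unrounded values)


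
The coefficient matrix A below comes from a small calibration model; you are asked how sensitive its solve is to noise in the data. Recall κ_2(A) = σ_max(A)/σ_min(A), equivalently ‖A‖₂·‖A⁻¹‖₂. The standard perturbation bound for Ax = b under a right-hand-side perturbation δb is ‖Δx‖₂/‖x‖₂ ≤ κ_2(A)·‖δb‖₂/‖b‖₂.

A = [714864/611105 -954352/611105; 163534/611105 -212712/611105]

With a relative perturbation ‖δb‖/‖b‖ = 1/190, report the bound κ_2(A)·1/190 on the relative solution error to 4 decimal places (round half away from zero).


1.9612

M = AᵀA = [319913092/222159025 -426542256/222159025; -426542256/222159025 568729408/222159025]. tr(M)=35545700/8886361, det(M)=1024/8886361
eigenvalues of AᵀA: λ = (tr ± √(tr²−4·det))/2 = 4, 256/8886361
σ_max=√4=2, σ_min=√(256/8886361)=(16/2981) → κ = 372.6250
κ_2(A)·‖δb‖/‖b‖ = 1.9612


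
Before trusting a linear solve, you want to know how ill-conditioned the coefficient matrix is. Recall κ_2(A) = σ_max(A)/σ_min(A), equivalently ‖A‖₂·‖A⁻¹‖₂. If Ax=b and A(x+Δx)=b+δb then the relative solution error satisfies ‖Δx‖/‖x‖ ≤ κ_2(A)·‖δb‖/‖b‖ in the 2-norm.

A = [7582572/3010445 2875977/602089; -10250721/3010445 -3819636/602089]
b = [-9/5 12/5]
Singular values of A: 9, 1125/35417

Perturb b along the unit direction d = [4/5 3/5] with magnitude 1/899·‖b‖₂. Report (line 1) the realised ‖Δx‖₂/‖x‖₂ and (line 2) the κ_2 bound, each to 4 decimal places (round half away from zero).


0.3152
0.3152

largest singular value 9, smallest 1125/35417
condition number: 9 ÷ (1125/35417) = 283.3360
κ_2(A)·‖δb‖/‖b‖ = 0.3152
solve Ax = b  →  x = [-0.1569 -0.2941]
‖b‖₂ = 3.0000 and ‖x‖₂ = 0.3333
re-solving with b+δb shifts x by Δx of norm 0.1051
relative error = 0.3152
tightness: 0.3152 against a bound of 0.3152; the bound is attained (ratio 1)


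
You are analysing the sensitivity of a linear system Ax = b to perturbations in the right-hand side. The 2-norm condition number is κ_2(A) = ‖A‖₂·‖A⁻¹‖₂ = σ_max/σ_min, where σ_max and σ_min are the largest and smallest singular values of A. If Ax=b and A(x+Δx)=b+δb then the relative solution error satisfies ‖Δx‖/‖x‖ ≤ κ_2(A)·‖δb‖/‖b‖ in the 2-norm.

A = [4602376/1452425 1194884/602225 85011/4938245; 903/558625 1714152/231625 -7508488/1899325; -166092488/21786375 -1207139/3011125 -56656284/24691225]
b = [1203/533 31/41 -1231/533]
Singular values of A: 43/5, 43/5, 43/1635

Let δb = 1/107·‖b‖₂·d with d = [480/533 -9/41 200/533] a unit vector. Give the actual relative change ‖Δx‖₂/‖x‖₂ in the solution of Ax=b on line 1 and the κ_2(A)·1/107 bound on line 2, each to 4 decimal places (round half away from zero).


0.0310
3.0561

largest singular value 43/5, smallest 43/1635
condition number: (43/5) ÷ (43/1635) = 327.0000
worst-case relative error ≤ 327.0000 × 1/107 = 3.0561
solve Ax = b  →  x = [-10.3116 17.3261 32.2394]
‖b‖₂ = 3.3166 and ‖x‖₂ = 38.0250
Δx = A⁻¹·δb where δb = 1/107·3.3166·d; ‖Δx‖ = 1.1786
relative error = 0.0310
tightness: 0.0310 against a bound of 3.0561 (unrounded ratio ≈ 0.0101)


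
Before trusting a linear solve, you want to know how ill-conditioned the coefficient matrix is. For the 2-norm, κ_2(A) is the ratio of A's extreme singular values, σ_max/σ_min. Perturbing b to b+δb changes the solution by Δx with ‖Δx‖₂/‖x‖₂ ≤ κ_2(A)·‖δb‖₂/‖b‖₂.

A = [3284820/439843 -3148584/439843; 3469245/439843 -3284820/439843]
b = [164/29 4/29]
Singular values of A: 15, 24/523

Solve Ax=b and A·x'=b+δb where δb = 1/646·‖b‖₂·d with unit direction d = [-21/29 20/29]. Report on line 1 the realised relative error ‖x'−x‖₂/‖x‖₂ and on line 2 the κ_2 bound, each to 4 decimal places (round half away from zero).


0.0022
0.5060

largest singular value 15, smallest 24/523
condition number: 15 ÷ (24/523) = 326.8750
worst-case relative error ≤ 326.8750 × 1/646 = 0.5060
solve Ax = b  →  x = [-59.9218 -63.3046]
‖b‖ = 5.6569, ‖x‖ = 87.1671
re-solving with b+δb shifts x by Δx of norm 0.1908
relative error = 0.0022
so the bound overstates the realised error by a factor of ≈ 231.1366 (computed from the unrounded values)


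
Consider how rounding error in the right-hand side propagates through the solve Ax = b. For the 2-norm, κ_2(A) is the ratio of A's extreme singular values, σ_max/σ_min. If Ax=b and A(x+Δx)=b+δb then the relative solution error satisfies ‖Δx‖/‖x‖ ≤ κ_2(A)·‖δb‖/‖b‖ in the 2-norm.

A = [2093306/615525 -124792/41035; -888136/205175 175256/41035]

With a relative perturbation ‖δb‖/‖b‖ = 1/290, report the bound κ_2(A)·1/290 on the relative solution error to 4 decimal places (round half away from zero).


0.1464

form AᵀA = [459240000004/15154841025 -29127253232/1010322735; -29127253232/1010322735 1851508352/67354849] with trace 1041414244/18020025 and determinant 33362176/18020025
char-poly roots: 1444/25 and 23104/720801
σ_max=√(1444/25)=(38/5), σ_min=√(23104/720801)=(152/849) → κ = 42.4500
perturbation bound = 42.4500·1/290 = 0.1464


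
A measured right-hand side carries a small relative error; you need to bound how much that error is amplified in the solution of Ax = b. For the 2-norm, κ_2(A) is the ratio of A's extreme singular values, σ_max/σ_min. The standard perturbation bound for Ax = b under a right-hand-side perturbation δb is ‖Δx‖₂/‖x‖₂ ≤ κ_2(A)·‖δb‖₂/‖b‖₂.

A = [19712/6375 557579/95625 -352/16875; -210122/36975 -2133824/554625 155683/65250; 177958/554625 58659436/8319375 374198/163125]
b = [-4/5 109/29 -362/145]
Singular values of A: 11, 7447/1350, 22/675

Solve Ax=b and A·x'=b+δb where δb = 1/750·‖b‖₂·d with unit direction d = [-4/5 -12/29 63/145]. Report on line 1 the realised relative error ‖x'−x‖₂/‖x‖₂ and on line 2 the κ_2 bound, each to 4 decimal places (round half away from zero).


from the listed singular values, σ₁ = 11, σ_n = 22/675
condition number: 11 ÷ (22/675) = 337.5000
worst-case relative error ≤ 337.5000 × 1/750 = 0.4500
solve Ax = b  →  x = [-32.7857 17.0736 -48.9821]
‖b‖₂ = 4.5826 and ‖x‖₂ = 61.3650
re-solving with b+δb shifts x by Δx of norm 0.1875
realised ‖Δx‖/‖x‖ = 0.0031
so the bound overstates the realised error by a factor of ≈ 147.3003 (computed from the unrounded values)

0.0031
0.4500


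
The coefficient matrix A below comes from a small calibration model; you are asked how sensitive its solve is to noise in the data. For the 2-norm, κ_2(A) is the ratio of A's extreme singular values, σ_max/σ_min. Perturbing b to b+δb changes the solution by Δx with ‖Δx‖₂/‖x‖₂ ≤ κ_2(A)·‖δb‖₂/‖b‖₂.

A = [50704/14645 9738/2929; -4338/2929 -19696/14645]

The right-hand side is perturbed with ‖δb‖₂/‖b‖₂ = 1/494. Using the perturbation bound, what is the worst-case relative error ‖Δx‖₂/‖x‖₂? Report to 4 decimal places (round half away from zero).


0.2045

form AᵀA = [3041351716/214476025 115839360/8579041; 115839360/8579041 2758648516/214476025] with trace 6896552/255025 and determinant 456976/6375625
solving λ² − 6896552/255025·λ + 456976/6375625 = 0 gives λ = 676/25, 676/255025
σ_max=√(676/25)=(26/5), σ_min=√(676/255025)=(26/505) → κ = 101.0000
perturbation bound = 101.0000·1/494 = 0.2045
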